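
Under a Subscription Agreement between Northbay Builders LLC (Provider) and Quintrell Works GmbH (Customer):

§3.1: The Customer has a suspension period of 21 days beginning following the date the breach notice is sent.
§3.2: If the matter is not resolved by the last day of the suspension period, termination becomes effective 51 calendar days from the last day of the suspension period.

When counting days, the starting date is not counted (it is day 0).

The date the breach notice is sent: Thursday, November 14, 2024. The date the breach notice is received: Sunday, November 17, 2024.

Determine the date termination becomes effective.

January 25, 2025

The last day of the suspension period: 21 calendar days after November 14, 2024 is December 5, 2024.
Adding 51 calendar days to December 5, 2024 gives January 25, 2025, which is the date termination becomes effective.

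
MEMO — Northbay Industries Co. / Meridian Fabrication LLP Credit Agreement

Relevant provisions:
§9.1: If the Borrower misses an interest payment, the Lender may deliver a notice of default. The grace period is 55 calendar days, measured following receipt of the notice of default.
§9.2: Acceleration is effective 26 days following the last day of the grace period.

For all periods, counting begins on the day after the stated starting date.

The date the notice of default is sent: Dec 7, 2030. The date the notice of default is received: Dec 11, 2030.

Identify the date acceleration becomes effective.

The last day of the grace period: Dec 11, 2030 + 55 days = Feb 4, 2031.
Adding 26 calendar days to Feb 4, 2031 gives Mar 2, 2031, which is the date acceleration becomes effective.

Mar 2, 2031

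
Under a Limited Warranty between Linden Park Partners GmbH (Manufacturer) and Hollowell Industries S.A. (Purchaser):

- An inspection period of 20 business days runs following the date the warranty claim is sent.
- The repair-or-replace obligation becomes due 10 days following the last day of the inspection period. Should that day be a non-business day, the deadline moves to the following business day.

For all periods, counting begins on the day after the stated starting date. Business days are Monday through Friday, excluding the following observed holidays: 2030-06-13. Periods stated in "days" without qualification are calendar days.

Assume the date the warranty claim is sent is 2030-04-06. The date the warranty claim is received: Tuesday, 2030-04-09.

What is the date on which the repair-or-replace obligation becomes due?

From Saturday, 2030-04-06, 20 business days (Apr 8, Apr 9, Apr 10, Apr 11, …, May 1, May 2, May 3, skipping weekends) brings us to Friday, 2030-05-03, which is the last day of the inspection period.
The date on which the repair-or-replace obligation becomes due: 10 calendar days after 2030-05-03 is 2030-05-13. 2030-05-13 is a Monday and is not a listed holiday, so no roll-forward applies.

2030-05-13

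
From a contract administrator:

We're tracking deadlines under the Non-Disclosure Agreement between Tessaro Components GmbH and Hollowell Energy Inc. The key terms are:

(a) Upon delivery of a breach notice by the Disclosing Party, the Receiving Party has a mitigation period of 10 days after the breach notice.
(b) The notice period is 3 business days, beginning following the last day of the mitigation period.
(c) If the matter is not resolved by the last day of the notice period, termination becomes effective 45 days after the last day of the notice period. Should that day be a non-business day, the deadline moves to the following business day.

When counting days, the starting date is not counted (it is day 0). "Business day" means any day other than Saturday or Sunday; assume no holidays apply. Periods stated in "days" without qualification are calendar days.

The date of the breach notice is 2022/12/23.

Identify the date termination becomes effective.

The last day of the mitigation period: 2022/12/23 + 10 days = 2023/01/02.
From Monday, 2023/01/02, 3 business days (Jan 3, Jan 4, Jan 5, skipping weekends) brings us to Thursday, 2023/01/05, which is the last day of the notice period.
The date termination becomes effective: 45 calendar days after 2023/01/05 is 2023/02/19. That falls on a Sunday, so it rolls to the next business day, Monday, 2023/02/20.

2023/02/20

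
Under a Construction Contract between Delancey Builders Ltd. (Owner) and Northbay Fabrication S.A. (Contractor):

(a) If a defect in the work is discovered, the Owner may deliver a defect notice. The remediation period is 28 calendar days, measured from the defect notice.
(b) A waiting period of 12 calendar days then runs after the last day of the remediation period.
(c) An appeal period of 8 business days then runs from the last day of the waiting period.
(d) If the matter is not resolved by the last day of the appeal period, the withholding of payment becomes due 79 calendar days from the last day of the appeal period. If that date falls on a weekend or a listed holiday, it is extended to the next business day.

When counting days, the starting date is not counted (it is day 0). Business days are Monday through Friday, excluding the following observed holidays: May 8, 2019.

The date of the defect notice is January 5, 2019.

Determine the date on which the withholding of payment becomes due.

May 16, 2019

The last day of the remediation period: 28 calendar days after January 5, 2019 is February 2, 2019.
The last day of the waiting period: February 2, 2019 + 12 days = February 14, 2019.
From Thursday, February 14, 2019, 8 business days (Feb 15, Feb 18, Feb 19, Feb 20, Feb 21, Feb 22, Feb 25, Feb 26, skipping weekends) brings us to Tuesday, February 26, 2019, which is the last day of the appeal period.
The date on which the withholding of payment becomes due: February 26, 2019 + 79 days = May 16, 2019. May 16, 2019 is a Thursday and is not a listed holiday, so no roll-forward applies.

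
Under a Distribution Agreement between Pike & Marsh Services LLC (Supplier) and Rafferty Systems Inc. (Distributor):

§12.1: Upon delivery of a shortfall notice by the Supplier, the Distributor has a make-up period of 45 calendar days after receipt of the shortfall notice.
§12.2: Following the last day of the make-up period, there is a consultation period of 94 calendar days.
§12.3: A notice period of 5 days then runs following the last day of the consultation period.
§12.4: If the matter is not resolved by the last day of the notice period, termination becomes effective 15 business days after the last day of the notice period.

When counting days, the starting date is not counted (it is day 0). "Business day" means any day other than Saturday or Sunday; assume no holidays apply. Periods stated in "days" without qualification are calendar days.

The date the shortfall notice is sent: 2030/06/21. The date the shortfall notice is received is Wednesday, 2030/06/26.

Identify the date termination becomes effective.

2030/12/06

The last day of the make-up period: 45 calendar days after 2030/06/26 is 2030/08/10.
Adding 94 calendar days to 2030/08/10 gives 2030/11/12, which is the last day of the consultation period.
The last day of the notice period: 2030/11/12 + 5 days = 2030/11/17.
From Sunday, 2030/11/17, 15 business days (Nov 18, Nov 19, Nov 20, Nov 21, …, Dec 4, Dec 5, Dec 6, skipping weekends) brings us to Friday, 2030/12/06, which is the date termination becomes effective.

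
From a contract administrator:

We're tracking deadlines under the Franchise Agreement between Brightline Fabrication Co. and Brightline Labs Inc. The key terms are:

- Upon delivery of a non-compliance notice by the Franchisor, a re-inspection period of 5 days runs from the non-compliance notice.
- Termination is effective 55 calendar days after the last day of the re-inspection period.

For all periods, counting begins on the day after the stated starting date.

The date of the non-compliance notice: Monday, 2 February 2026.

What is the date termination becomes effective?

3 April 2026

Adding 5 calendar days to 2 February 2026 gives 7 February 2026, which is the last day of the re-inspection period.
The date termination becomes effective: 7 February 2026 + 55 days = 3 April 2026.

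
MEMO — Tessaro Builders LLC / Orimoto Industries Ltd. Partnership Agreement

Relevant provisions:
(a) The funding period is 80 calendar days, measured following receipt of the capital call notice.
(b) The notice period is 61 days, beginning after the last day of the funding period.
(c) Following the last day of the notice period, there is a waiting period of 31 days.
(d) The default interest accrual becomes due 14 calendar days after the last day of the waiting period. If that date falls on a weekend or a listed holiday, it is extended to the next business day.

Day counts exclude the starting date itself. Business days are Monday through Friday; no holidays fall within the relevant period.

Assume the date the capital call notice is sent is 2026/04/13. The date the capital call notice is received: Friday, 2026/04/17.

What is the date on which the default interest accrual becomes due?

The last day of the funding period: 2026/04/17 + 80 days = 2026/07/06.
Adding 61 calendar days to 2026/07/06 gives 2026/09/05, which is the last day of the notice period.
The last day of the waiting period: 31 calendar days after 2026/09/05 is 2026/10/06.
The date on which the default interest accrual becomes due: 2026/10/06 + 14 days = 2026/10/20. 2026/10/20 is a Tuesday, so no roll-forward applies.

2026/10/20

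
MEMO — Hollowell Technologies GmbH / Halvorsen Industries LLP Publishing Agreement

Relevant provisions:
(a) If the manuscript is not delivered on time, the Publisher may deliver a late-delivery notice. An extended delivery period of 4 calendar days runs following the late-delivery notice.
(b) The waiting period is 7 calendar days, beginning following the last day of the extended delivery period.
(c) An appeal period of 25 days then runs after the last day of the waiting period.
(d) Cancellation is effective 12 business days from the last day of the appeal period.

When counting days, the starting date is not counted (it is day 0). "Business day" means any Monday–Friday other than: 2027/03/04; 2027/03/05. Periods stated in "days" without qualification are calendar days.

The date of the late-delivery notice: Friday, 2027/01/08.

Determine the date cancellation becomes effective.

The last day of the extended delivery period: 2027/01/08 + 4 days = 2027/01/12.
The last day of the waiting period: 7 calendar days after 2027/01/12 is 2027/01/19.
The last day of the appeal period: 2027/01/19 + 25 days = 2027/02/13.
The date cancellation becomes effective: 12 business days after Saturday, 2027/02/13, skipping weekends — Feb 15, Feb 16, Feb 17, Feb 18, …, Feb 26, Mar 1, Mar 2 — lands on Tuesday, 2027/03/02.

2027/03/02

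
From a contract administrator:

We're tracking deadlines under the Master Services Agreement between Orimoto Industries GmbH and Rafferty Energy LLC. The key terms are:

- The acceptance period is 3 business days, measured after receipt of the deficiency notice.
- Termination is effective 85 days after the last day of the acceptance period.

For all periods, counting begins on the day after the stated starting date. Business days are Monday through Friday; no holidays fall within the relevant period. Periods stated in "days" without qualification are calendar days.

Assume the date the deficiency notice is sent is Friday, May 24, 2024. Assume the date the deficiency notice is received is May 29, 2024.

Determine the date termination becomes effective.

August 27, 2024

From Wednesday, May 29, 2024, 3 business days (May 30, May 31, Jun 3, skipping weekends) brings us to Monday, June 3, 2024, which is the last day of the acceptance period.
The date termination becomes effective: 85 calendar days after June 3, 2024 is August 27, 2024.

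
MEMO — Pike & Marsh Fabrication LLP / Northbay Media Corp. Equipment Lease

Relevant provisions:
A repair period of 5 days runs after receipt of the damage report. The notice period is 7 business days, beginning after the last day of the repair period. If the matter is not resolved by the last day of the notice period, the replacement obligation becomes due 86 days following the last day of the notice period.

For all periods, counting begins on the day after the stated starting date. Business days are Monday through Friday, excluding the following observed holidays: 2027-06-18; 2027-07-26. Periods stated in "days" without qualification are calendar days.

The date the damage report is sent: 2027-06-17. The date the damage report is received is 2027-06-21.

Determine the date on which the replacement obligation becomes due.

2027-09-30

The last day of the repair period: 2027-06-21 + 5 days = 2027-06-26.
The last day of the notice period: 7 business days after Saturday, 2027-06-26, skipping weekends — Jun 28, Jun 29, Jun 30, Jul 1, Jul 2, Jul 5, Jul 6 — lands on Tuesday, 2027-07-06.
The date on which the replacement obligation becomes due: 86 calendar days after 2027-07-06 is 2027-09-30.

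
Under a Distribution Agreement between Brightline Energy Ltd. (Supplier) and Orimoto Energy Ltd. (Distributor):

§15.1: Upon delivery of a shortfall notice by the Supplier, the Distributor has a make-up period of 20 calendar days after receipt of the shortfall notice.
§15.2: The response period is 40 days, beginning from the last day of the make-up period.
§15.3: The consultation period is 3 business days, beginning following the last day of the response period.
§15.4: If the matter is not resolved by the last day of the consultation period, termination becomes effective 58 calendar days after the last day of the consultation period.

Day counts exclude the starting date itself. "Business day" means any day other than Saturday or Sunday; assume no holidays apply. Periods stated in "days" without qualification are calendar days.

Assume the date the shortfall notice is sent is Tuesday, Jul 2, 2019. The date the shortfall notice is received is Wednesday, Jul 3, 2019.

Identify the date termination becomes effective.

The last day of the make-up period: Jul 3, 2019 + 20 days = Jul 23, 2019.
The last day of the response period: 40 calendar days after Jul 23, 2019 is Sep 1, 2019.
From Sunday, Sep 1, 2019, 3 business days (Sep 2, Sep 3, Sep 4, skipping weekends) brings us to Wednesday, Sep 4, 2019, which is the last day of the consultation period.
The date termination becomes effective: Sep 4, 2019 + 58 days = Nov 1, 2019.

Nov 1, 2019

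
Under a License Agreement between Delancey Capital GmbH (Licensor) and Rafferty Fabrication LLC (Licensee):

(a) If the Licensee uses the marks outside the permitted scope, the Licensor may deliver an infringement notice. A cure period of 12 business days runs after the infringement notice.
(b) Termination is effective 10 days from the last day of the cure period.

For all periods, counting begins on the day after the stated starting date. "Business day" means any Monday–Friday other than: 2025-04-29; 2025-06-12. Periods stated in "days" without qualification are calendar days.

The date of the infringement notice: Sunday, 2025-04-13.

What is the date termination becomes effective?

2025-05-10

The last day of the cure period: counting 12 business days from Sunday, 2025-04-13 (Apr 14, Apr 15, Apr 16, Apr 17, …, Apr 25, Apr 28, Apr 30, skipping weekends and the listed holiday on Apr 29) reaches Wednesday, 2025-04-30.
The date termination becomes effective: 2025-04-30 + 10 days = 2025-05-10.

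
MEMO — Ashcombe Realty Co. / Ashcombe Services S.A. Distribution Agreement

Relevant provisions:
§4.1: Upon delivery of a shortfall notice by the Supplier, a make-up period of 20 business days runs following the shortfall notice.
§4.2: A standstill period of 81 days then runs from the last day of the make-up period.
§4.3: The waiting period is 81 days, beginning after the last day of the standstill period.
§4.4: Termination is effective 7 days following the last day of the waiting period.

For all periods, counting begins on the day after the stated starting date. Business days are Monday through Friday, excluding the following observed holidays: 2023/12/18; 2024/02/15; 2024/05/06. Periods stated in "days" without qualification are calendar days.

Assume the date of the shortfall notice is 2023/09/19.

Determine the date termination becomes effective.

2024/04/03

The last day of the make-up period: 20 business days after Tuesday, 2023/09/19, skipping weekends — Sep 20, Sep 21, Sep 22, Sep 25, …, Oct 13, Oct 16, Oct 17 — lands on Tuesday, 2023/10/17.
The last day of the standstill period: 81 calendar days after 2023/10/17 is 2024/01/06.
The last day of the waiting period: 2024/01/06 + 81 days = 2024/03/27.
Adding 7 calendar days to 2024/03/27 gives 2024/04/03, which is the date termination becomes effective.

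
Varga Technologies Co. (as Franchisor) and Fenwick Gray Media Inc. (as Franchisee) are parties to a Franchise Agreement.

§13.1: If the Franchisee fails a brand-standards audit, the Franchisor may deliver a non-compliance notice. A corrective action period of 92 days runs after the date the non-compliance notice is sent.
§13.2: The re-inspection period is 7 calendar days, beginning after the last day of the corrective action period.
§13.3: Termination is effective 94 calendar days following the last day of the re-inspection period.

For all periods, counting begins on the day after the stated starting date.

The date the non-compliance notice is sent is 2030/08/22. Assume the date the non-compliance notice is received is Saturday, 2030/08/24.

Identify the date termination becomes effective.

The last day of the corrective action period: 2030/08/22 + 92 days = 2030/11/22.
The last day of the re-inspection period: 7 calendar days after 2030/11/22 is 2030/11/29.
The date termination becomes effective: 2030/11/29 + 94 days = 2031/03/03.

2031/03/03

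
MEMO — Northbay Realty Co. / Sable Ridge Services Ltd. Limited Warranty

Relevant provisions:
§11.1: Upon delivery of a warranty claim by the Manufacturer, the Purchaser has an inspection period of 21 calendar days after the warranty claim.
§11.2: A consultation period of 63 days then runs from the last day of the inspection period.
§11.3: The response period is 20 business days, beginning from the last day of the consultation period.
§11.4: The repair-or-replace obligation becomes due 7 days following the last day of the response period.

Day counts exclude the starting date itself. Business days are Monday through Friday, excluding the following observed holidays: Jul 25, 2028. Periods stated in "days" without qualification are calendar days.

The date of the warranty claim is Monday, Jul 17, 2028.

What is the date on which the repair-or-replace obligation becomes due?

Nov 13, 2028

Adding 21 calendar days to Jul 17, 2028 gives Aug 7, 2028, which is the last day of the inspection period.
The last day of the consultation period: Aug 7, 2028 + 63 days = Oct 9, 2028.
From Monday, Oct 9, 2028, 20 business days (Oct 10, Oct 11, Oct 12, Oct 13, …, Nov 2, Nov 3, Nov 6, skipping weekends) brings us to Monday, Nov 6, 2028, which is the last day of the response period.
The date on which the repair-or-replace obligation becomes due: Nov 6, 2028 + 7 days = Nov 13, 2028.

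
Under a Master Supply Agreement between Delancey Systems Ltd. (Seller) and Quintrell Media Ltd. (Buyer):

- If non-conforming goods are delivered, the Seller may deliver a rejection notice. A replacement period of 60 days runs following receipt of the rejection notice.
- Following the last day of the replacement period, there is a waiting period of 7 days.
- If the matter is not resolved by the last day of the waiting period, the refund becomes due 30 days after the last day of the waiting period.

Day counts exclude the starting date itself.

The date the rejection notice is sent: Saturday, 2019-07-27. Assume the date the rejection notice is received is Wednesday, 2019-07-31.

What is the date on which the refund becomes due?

2019-11-05

Adding 60 calendar days to 2019-07-31 gives 2019-09-29, which is the last day of the replacement period.
Adding 7 calendar days to 2019-09-29 gives 2019-10-06, which is the last day of the waiting period.
The date on which the refund becomes due: 30 calendar days after 2019-10-06 is 2019-11-05.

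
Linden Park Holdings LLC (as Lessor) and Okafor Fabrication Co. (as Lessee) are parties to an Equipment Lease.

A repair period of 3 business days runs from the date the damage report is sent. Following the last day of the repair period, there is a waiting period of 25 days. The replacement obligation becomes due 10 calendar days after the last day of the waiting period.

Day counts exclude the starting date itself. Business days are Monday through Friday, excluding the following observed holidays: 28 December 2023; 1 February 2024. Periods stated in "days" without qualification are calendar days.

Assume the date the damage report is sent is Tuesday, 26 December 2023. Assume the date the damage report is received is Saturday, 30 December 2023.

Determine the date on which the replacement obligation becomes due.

5 February 2024

From Tuesday, 26 December 2023, 3 business days (Dec 27, Dec 29, Jan 1, skipping weekends and the listed holiday on Dec 28) brings us to Monday, 1 January 2024, which is the last day of the repair period.
Adding 25 calendar days to 1 January 2024 gives 26 January 2024, which is the last day of the waiting period.
The date on which the replacement obligation becomes due: 10 calendar days after 26 January 2024 is 5 February 2024.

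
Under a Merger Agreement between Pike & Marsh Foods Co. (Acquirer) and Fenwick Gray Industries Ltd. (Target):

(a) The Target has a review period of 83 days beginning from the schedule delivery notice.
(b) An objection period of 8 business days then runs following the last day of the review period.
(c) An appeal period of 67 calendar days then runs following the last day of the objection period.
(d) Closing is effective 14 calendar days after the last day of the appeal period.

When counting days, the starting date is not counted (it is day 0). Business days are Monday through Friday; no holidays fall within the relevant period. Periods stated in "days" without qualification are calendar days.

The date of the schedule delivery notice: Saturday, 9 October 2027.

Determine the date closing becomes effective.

2 April 2028

The last day of the review period: 83 calendar days after 9 October 2027 is 31 December 2027.
From Friday, 31 December 2027, 8 business days (Jan 3, Jan 4, Jan 5, Jan 6, Jan 7, Jan 10, Jan 11, Jan 12, skipping weekends) brings us to Wednesday, 12 January 2028, which is the last day of the objection period.
Adding 67 calendar days to 12 January 2028 gives 19 March 2028, which is the last day of the appeal period.
The date closing becomes effective: 19 March 2028 + 14 days = 2 April 2028.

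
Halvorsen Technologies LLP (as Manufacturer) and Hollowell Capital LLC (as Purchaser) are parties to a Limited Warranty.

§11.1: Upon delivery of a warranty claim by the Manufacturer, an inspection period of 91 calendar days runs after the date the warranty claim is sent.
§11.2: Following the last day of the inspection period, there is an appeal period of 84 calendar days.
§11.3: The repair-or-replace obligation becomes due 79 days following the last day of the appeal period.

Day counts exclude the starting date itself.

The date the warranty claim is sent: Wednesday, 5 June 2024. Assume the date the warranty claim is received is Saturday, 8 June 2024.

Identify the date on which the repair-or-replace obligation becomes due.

Adding 91 calendar days to 5 June 2024 gives 4 September 2024, which is the last day of the inspection period.
Adding 84 calendar days to 4 September 2024 gives 27 November 2024, which is the last day of the appeal period.
The date on which the repair-or-replace obligation becomes due: 79 calendar days after 27 November 2024 is 14 February 2025.

14 February 2025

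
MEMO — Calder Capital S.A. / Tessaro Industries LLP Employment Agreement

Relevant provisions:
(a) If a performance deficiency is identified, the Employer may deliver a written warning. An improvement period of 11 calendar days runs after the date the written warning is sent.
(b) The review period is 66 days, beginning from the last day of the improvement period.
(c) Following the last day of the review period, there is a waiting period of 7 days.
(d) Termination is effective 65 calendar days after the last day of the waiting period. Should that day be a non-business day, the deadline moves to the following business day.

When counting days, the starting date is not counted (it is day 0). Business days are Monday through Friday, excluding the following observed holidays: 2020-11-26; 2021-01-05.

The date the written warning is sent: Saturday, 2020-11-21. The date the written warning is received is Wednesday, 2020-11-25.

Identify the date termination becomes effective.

Adding 11 calendar days to 2020-11-21 gives 2020-12-02, which is the last day of the improvement period.
The last day of the review period: 66 calendar days after 2020-12-02 is 2021-02-06.
The last day of the waiting period: 7 calendar days after 2021-02-06 is 2021-02-13.
The date termination becomes effective: 65 calendar days after 2021-02-13 is 2021-04-19. 2021-04-19 is a Monday and is not a listed holiday, so no roll-forward applies.

2021-04-19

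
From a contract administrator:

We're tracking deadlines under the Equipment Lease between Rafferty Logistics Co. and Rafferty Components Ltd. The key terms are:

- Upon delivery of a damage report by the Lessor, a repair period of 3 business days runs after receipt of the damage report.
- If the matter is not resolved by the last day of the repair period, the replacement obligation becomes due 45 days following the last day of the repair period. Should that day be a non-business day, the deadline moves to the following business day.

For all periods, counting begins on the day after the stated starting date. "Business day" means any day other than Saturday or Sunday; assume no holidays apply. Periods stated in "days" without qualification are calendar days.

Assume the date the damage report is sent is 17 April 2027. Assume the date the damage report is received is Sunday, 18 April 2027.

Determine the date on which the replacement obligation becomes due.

The last day of the repair period: 3 business days after Sunday, 18 April 2027, skipping weekends — Apr 19, Apr 20, Apr 21 — lands on Wednesday, 21 April 2027.
Adding 45 calendar days to 21 April 2027 gives 5 June 2027, which is the date on which the replacement obligation becomes due. That falls on a Saturday, so it rolls to the next business day, Monday, 7 June 2027.

7 June 2027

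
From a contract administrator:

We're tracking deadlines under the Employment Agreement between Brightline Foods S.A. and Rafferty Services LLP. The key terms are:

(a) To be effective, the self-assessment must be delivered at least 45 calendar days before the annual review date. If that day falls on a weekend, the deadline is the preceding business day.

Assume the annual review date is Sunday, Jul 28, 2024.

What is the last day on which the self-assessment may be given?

Jun 13, 2024

Counting back 45 calendar days from Jul 28, 2024 gives Jun 13, 2024. That is a Thursday, so no adjustment is needed.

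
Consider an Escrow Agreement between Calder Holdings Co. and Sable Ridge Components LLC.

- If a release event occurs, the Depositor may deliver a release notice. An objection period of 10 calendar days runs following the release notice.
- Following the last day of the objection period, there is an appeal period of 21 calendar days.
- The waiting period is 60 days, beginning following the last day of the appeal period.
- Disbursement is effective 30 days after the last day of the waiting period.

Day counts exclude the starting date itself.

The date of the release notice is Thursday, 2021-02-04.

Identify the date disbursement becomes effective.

The last day of the objection period: 10 calendar days after 2021-02-04 is 2021-02-14.
The last day of the appeal period: 2021-02-14 + 21 days = 2021-03-07.
Adding 60 calendar days to 2021-03-07 gives 2021-05-06, which is the last day of the waiting period.
The date disbursement becomes effective: 30 calendar days after 2021-05-06 is 2021-06-05.

2021-06-05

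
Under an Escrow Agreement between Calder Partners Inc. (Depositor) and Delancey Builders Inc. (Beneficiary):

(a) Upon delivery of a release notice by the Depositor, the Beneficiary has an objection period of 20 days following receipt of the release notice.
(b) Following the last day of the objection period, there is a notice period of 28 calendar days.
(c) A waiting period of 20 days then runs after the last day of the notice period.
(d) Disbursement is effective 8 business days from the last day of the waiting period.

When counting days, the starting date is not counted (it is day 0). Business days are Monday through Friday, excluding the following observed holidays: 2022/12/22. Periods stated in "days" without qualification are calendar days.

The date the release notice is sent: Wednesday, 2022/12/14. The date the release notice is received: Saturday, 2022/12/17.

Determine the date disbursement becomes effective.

The last day of the objection period: 2022/12/17 + 20 days = 2023/01/06.
Adding 28 calendar days to 2023/01/06 gives 2023/02/03, which is the last day of the notice period.
The last day of the waiting period: 2023/02/03 + 20 days = 2023/02/23.
The date disbursement becomes effective: 8 business days after Thursday, 2023/02/23, skipping weekends — Feb 24, Feb 27, Feb 28, Mar 1, Mar 2, Mar 3, Mar 6, Mar 7 — lands on Tuesday, 2023/03/07.

2023/03/07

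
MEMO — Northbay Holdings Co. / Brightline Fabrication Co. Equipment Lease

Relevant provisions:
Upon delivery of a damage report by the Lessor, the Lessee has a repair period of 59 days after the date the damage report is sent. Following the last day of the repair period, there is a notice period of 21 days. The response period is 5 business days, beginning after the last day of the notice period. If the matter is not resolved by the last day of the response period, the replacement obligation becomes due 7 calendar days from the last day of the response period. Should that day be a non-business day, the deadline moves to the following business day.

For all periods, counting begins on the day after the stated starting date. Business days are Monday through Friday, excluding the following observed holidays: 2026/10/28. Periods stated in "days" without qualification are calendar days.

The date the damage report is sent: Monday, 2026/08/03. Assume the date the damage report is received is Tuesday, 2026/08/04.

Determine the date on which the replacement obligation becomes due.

2026/11/06

The last day of the repair period: 2026/08/03 + 59 days = 2026/10/01.
The last day of the notice period: 2026/10/01 + 21 days = 2026/10/22.
The last day of the response period: 5 business days after Thursday, 2026/10/22, skipping weekends and the listed holiday on Oct 28 — Oct 23, Oct 26, Oct 27, Oct 29, Oct 30 — lands on Friday, 2026/10/30.
The date on which the replacement obligation becomes due: 7 calendar days after 2026/10/30 is 2026/11/06. 2026/11/06 is a Friday and is not a listed holiday, so no roll-forward applies.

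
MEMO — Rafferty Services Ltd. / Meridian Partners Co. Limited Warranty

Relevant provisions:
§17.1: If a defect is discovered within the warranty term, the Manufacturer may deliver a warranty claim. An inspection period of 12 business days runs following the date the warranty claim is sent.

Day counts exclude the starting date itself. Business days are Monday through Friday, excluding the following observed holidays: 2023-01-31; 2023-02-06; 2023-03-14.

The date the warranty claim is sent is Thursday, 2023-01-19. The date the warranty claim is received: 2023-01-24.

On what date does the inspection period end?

2023-02-08

The last day of the inspection period: counting 12 business days from Thursday, 2023-01-19 (Jan 20, Jan 23, Jan 24, Jan 25, …, Feb 3, Feb 7, Feb 8, skipping weekends and the listed holidays on Jan 31, Feb 6) reaches Wednesday, 2023-02-08.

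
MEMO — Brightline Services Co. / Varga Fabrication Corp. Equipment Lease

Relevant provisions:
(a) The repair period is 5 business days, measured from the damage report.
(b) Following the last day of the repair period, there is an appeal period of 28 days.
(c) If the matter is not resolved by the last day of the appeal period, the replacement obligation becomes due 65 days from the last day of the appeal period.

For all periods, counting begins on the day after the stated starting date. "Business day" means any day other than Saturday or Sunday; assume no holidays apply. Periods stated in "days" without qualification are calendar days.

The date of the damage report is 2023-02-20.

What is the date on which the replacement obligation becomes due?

The last day of the repair period: counting 5 business days from Monday, 2023-02-20 (Feb 21, Feb 22, Feb 23, Feb 24, Feb 27, skipping weekends) reaches Monday, 2023-02-27.
The last day of the appeal period: 28 calendar days after 2023-02-27 is 2023-03-27.
The date on which the replacement obligation becomes due: 65 calendar days after 2023-03-27 is 2023-05-31.

2023-05-31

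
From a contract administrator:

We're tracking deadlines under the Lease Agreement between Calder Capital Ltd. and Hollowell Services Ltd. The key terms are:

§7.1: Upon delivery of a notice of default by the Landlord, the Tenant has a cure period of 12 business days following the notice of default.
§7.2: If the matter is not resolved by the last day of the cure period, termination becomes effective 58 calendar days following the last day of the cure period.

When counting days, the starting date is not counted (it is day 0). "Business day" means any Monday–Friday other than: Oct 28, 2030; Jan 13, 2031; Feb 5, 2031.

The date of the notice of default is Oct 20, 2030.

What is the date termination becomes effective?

Jan 3, 2031

From Sunday, Oct 20, 2030, 12 business days (Oct 21, Oct 22, Oct 23, Oct 24, …, Nov 4, Nov 5, Nov 6, skipping weekends and the listed holiday on Oct 28) brings us to Wednesday, Nov 6, 2030, which is the last day of the cure period.
The date termination becomes effective: Nov 6, 2030 + 58 days = Jan 3, 2031.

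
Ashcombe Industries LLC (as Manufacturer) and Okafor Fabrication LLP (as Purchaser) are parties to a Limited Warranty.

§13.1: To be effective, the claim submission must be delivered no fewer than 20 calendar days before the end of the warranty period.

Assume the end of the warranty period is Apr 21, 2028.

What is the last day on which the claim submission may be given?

Apr 1, 2028

Counting back 20 calendar days from Apr 21, 2028 gives Apr 1, 2028.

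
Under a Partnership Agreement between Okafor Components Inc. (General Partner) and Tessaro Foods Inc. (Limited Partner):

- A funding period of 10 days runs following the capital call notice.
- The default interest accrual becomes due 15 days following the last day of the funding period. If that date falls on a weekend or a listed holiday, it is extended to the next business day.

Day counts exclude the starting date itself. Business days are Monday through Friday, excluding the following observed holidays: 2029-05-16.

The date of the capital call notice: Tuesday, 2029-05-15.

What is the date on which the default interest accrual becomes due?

Adding 10 calendar days to 2029-05-15 gives 2029-05-25, which is the last day of the funding period.
The date on which the default interest accrual becomes due: 15 calendar days after 2029-05-25 is 2029-06-09. That falls on a Saturday, so it rolls to the next business day, Monday, 2029-06-11.

2029-06-11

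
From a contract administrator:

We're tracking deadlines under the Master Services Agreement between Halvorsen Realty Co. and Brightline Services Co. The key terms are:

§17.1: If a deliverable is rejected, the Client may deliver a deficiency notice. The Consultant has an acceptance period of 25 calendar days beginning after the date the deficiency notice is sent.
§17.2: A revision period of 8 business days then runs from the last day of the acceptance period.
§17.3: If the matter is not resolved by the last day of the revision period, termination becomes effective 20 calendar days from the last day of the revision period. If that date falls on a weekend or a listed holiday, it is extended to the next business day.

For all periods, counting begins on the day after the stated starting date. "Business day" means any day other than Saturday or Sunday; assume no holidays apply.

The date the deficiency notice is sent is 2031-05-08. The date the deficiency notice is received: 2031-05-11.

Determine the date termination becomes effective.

The last day of the acceptance period: 25 calendar days after 2031-05-08 is 2031-06-02.
The last day of the revision period: counting 8 business days from Monday, 2031-06-02 (Jun 3, Jun 4, Jun 5, Jun 6, Jun 9, Jun 10, Jun 11, Jun 12, skipping weekends) reaches Thursday, 2031-06-12.
Adding 20 calendar days to 2031-06-12 gives 2031-07-02, which is the date termination becomes effective. 2031-07-02 is a Wednesday, so no roll-forward applies.

2031-07-02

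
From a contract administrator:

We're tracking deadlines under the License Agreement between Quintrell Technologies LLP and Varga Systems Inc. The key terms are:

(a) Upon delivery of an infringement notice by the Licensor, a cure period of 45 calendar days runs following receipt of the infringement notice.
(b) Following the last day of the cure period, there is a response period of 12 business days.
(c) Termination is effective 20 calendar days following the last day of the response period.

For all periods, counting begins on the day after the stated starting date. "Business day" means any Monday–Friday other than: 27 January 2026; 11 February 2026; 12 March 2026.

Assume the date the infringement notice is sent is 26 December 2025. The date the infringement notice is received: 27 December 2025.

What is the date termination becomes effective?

19 March 2026

The last day of the cure period: 27 December 2025 + 45 days = 10 February 2026.
The last day of the response period: counting 12 business days from Tuesday, 10 February 2026 (Feb 12, Feb 13, Feb 16, Feb 17, …, Feb 25, Feb 26, Feb 27, skipping weekends and the listed holiday on Feb 11) reaches Friday, 27 February 2026.
Adding 20 calendar days to 27 February 2026 gives 19 March 2026, which is the date termination becomes effective.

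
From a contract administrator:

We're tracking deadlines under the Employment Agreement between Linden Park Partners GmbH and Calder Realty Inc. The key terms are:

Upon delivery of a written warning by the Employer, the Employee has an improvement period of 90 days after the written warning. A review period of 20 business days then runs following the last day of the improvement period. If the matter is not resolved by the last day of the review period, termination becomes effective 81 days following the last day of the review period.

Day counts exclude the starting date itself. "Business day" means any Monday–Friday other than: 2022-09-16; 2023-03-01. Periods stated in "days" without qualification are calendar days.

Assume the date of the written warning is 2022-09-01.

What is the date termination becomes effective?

2023-03-19

Adding 90 calendar days to 2022-09-01 gives 2022-11-30, which is the last day of the improvement period.
The last day of the review period: 20 business days after Wednesday, 2022-11-30, skipping weekends — Dec 1, Dec 2, Dec 5, Dec 6, …, Dec 26, Dec 27, Dec 28 — lands on Wednesday, 2022-12-28.
Adding 81 calendar days to 2022-12-28 gives 2023-03-19, which is the date termination becomes effective.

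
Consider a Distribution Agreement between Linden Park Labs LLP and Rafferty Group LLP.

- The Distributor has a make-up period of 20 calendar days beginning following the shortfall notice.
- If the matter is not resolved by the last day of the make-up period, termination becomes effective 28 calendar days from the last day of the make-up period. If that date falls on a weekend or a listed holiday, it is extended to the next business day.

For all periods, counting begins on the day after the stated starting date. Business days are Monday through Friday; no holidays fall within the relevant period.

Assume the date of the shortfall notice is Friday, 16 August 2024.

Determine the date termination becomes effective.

Adding 20 calendar days to 16 August 2024 gives 5 September 2024, which is the last day of the make-up period.
The date termination becomes effective: 28 calendar days after 5 September 2024 is 3 October 2024. 3 October 2024 is a Thursday, so no roll-forward applies.

3 October 2024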